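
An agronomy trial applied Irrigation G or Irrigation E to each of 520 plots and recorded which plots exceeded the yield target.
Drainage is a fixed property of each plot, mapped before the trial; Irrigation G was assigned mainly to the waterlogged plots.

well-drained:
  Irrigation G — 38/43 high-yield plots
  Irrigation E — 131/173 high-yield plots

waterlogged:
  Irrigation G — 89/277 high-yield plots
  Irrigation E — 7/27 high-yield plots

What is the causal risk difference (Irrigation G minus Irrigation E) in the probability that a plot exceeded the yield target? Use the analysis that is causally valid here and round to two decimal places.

+0.09

Field drainage is set before the irrigation has any effect — it is not caused by the irrigation — and it independently drives the outcome. That makes it a confounder, so the causal comparison is within field drainage levels.
Adjusting over the population distribution of field drainage: 0.415·(0.884−0.757) + 0.585·(0.321−0.259) = +0.089.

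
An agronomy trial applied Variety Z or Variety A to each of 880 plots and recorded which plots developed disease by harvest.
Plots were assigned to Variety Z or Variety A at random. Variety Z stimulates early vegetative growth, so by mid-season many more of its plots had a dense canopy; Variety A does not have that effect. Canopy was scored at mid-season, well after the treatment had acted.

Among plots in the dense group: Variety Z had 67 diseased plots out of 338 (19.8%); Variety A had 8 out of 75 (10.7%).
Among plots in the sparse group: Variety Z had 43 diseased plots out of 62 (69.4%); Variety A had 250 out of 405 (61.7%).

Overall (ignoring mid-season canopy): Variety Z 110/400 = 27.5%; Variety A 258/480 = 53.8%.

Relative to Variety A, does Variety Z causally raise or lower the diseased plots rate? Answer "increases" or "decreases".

Mid-season canopy lies on the pathway variety → mid-season canopy → outcome, so adjusting for it blocks the indirect effect. For the total causal effect of variety, use the unadjusted pooled rates.
Pooled: Variety Z 27.5% vs Variety A 53.8%; Variety Z is lower overall.

decreases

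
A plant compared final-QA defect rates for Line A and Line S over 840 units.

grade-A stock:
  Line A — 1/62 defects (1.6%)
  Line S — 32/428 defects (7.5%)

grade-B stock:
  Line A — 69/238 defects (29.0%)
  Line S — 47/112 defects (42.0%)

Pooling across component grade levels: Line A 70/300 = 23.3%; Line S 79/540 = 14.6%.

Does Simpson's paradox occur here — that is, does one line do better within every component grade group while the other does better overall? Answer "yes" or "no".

Within each component grade level (grade-A stock 1.6% vs 7.5%; grade-B stock 29.0% vs 42.0%), Line A has the lower rate every time. Pooled: 23.3% vs 14.6% — Line S has the lower rate overall. The two comparisons disagree.

yes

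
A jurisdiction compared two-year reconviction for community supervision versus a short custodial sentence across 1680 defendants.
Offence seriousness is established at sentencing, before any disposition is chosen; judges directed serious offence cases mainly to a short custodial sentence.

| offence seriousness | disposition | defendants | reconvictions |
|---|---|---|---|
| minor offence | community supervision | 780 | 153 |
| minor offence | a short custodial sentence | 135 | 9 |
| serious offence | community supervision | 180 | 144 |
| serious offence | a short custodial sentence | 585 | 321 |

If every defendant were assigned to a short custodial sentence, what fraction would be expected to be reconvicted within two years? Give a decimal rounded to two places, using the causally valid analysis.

Since offence seriousness is a pre-existing factor (not a product of the disposition) and it affects the outcome on its own, it is a confounder. The stratified rates, not the pooled rate, identify the causal effect.
Standardising a short custodial sentence to the population offence seriousness mix: 0.545·9/135 + 0.455·321/585 = 0.286.

0.29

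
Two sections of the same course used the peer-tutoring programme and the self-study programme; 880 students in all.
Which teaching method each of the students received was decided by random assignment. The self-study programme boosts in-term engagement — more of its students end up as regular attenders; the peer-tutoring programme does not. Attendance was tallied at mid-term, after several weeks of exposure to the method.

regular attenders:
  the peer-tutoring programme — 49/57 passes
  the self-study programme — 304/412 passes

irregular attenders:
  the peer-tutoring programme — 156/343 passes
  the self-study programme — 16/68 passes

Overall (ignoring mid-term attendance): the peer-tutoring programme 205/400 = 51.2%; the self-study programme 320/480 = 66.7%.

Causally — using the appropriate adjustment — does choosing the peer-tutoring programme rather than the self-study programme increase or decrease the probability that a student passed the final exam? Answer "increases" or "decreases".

The mid-term attendance-specific comparison favours the peer-tutoring programme throughout, but the pooled figures favour the self-study programme. The question is whether to condition on mid-term attendance.
Mid-term attendance is recorded after the teaching method and is itself shifted by it — it sits on the causal path from teaching method to outcome. Conditioning on a mediator would strip out part of the effect we want; the pooled comparison gives the total causal effect.
Pooled: the peer-tutoring programme 51.2% vs the self-study programme 66.7%; the self-study programme is higher overall.

decreases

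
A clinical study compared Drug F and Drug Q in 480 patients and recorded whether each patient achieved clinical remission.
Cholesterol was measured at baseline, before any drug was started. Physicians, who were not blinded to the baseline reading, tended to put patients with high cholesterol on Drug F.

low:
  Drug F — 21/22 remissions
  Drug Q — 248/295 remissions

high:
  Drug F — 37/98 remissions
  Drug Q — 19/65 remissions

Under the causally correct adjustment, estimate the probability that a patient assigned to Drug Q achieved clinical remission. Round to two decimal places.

0.65

Cholesterol satisfies the back-door criterion: it is not a descendant of the drug, and it blocks the spurious path from drug to outcome. Adjusting for it (i.e., using the within-cholesterol rates) gives the causal effect.
Standardising Drug Q to the population cholesterol mix: 0.660·248/295 + 0.340·19/65 = 0.654.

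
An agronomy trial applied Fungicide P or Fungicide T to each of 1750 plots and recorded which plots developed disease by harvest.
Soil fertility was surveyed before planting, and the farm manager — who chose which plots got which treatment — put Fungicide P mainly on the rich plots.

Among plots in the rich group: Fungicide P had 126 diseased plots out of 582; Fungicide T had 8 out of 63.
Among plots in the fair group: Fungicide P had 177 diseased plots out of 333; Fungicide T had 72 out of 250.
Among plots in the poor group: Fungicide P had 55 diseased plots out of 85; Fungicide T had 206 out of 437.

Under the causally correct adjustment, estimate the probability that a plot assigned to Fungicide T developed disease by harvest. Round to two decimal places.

The soil fertility-specific comparison favours Fungicide T throughout, but the pooled figures favour Fungicide P. The question is whether to condition on soil fertility.
Nothing the fungicide does changes soil fertility; the imbalance is an allocation artefact. With soil fertility also predicting the outcome, the pooled figure is confounded, and the within-stratum comparison is the causal one.
Standardising Fungicide T to the population soil fertility mix: 0.369·8/63 + 0.333·72/250 + 0.298·206/437 = 0.283.

0.28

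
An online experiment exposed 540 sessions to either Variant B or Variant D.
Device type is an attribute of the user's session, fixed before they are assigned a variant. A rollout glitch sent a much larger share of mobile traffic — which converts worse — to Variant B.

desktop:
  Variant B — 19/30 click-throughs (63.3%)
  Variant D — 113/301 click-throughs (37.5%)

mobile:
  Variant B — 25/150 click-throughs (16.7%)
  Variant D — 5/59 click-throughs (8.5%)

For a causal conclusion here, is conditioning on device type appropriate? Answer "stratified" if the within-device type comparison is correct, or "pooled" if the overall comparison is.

stratified

Variant B is higher inside every device type stratum but Variant D is higher in aggregate. Whether to stratify depends on how device type relates to the variant.
Device type differs across variants for reasons unrelated to any effect of the variant itself, and it separately predicts the outcome — a classic confounder. We must compare within device type levels.
Within each level — desktop: 63.3% vs 37.5%; mobile: 16.7% vs 8.5% — Variant B is higher every time.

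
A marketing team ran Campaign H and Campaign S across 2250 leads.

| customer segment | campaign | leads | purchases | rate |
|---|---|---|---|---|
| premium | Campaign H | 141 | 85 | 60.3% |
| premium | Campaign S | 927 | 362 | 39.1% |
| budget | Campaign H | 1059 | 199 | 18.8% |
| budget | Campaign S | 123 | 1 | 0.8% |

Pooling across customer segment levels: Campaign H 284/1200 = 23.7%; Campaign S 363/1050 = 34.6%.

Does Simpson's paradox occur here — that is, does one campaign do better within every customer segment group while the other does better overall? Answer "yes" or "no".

Within each customer segment level (premium 60.3% vs 39.1%; budget 18.8% vs 0.8%), Campaign H has the higher rate every time. Pooled: 23.7% vs 34.6% — Campaign S has the higher rate overall. The two comparisons disagree.

yes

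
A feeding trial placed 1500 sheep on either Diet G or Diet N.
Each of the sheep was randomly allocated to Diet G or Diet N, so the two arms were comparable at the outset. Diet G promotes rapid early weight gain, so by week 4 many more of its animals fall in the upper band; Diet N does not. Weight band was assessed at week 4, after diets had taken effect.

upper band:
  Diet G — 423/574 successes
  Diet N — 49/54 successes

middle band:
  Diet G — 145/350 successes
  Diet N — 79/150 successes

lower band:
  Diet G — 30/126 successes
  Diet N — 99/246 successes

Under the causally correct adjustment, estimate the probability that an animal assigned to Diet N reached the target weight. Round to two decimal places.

0.50

The distribution of week-4 weight band is itself part of what the diet does — it is an intermediate outcome. Holding it fixed would remove that part of the effect; the total effect is the pooled difference.
So P(outcome | do(Diet N)) is just the pooled rate for Diet N: 227/450 = 0.504.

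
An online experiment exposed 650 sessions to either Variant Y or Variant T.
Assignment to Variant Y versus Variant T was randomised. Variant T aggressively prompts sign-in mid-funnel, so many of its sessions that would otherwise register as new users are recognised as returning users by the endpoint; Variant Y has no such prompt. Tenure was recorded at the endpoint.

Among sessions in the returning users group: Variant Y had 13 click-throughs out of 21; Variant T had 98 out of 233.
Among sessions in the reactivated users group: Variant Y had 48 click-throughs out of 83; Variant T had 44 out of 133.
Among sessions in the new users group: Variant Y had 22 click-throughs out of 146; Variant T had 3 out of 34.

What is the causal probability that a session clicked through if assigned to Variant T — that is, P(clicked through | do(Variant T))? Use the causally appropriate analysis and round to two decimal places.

The user tenure-specific comparison favours Variant Y throughout, but the pooled figures favour Variant T. The question is whether to condition on user tenure.
User tenure lies on the pathway variant → user tenure → outcome, so adjusting for it blocks the indirect effect. For the total causal effect of variant, use the unadjusted pooled rates.
So P(outcome | do(Variant T)) is just the pooled rate for Variant T: 145/400 = 0.362.

0.36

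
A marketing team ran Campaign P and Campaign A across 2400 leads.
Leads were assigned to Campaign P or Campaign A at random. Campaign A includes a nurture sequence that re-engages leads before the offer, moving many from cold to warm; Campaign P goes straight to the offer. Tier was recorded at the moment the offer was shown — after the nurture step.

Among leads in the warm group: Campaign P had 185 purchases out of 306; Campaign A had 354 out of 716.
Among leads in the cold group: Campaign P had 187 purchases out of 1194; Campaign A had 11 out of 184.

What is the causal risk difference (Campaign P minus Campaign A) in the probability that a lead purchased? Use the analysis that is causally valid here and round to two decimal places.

The stratified and pooled comparisons disagree (Campaign P wins within each engagement tier; Campaign A wins overall), so the answer turns on the causal role of engagement tier.
Stratifying would compare campaigns among leads the campaigns themselves sorted into engagement tier groups — a form of selection on an intermediate. The unconditioned pooled rates give the total causal effect.
The causal difference is the pooled difference: 0.248 − 0.406 = -0.158.

-0.16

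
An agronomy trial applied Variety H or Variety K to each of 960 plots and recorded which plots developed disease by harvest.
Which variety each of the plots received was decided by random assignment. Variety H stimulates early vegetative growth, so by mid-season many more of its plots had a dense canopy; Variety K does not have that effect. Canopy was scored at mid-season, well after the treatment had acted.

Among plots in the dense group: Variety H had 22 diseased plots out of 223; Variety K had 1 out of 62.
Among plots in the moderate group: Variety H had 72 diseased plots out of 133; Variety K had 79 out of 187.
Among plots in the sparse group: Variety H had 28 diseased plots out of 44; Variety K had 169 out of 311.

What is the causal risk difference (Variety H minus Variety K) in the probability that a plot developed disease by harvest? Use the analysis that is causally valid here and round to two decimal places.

Mid-season canopy here is a post-treatment variable shaped by the variety; conditioning on it would introduce bias rather than remove it. The overall comparison is the causal one.
The causal difference is the pooled difference: 0.305 − 0.445 = -0.140.

-0.14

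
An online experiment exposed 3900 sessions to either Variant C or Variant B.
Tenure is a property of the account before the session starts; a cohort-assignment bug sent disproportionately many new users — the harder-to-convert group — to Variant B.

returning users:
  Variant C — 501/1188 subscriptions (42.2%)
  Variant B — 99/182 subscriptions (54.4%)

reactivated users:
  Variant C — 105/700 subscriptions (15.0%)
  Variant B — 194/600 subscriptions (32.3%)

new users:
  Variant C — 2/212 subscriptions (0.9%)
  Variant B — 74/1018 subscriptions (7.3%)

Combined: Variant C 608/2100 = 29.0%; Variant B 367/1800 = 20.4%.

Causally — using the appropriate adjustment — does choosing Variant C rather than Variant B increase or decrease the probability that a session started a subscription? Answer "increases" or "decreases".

User tenure differs across variants for reasons unrelated to any effect of the variant itself, and it separately predicts the outcome — a classic confounder. We must compare within user tenure levels.
Within each level — returning users: 42.2% vs 54.4%; reactivated users: 15.0% vs 32.3%; new users: 0.9% vs 7.3% — Variant B is higher every time.

decreases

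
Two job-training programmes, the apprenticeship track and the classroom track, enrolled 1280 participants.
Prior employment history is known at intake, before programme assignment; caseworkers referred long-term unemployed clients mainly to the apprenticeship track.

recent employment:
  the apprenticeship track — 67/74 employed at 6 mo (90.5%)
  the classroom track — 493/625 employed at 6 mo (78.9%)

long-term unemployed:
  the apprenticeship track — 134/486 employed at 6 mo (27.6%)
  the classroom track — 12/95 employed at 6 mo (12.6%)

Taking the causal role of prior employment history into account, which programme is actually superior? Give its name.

the apprenticeship track is higher inside every prior employment history stratum but the classroom track is higher in aggregate. Whether to stratify depends on how prior employment history relates to the programme.
Prior employment history differs across programmes for reasons unrelated to any effect of the programme itself, and it separately predicts the outcome — a classic confounder. We must compare within prior employment history levels.
Within each level — recent employment: 90.5% vs 78.9%; long-term unemployed: 27.6% vs 12.6% — the apprenticeship track is higher every time.

the apprenticeship track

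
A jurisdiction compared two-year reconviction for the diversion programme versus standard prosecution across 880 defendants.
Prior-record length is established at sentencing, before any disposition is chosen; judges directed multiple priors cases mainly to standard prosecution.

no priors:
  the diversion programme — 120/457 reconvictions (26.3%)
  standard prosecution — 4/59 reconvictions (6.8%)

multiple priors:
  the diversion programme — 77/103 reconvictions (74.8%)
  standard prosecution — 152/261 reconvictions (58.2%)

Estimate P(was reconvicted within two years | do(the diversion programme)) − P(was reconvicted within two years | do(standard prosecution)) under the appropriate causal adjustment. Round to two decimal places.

Since prior-record length is a pre-existing factor (not a product of the disposition) and it affects the outcome on its own, it is a confounder. The stratified rates, not the pooled rate, identify the causal effect.
Adjusting over the population distribution of prior-record length: 0.586·(0.263−0.068) + 0.414·(0.748−0.582) = +0.183.

+0.18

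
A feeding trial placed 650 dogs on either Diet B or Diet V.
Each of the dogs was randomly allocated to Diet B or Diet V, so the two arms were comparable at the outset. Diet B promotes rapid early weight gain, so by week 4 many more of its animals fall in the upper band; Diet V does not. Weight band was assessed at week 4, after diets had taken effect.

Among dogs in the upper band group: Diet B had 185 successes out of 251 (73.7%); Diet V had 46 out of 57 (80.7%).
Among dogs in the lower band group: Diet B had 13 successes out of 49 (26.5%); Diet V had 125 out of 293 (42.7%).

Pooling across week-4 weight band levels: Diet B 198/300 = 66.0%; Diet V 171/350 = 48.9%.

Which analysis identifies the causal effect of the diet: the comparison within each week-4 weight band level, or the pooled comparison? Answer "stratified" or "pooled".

Week-4 weight band here is a post-treatment variable shaped by the diet; conditioning on it would introduce bias rather than remove it. The overall comparison is the causal one.
Pooled: Diet B 66.0% vs Diet V 48.9%; Diet B is higher overall.

pooled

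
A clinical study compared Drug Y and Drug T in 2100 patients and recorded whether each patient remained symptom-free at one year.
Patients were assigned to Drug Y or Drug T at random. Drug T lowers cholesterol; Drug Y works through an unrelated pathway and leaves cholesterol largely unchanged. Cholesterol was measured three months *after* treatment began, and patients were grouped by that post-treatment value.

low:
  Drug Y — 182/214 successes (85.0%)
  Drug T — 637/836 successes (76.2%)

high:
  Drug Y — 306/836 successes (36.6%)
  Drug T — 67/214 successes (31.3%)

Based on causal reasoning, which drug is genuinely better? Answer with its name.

Drug T

Drug Y is higher inside every cholesterol stratum but Drug T is higher in aggregate. Whether to stratify depends on how cholesterol relates to the drug.
Because the drug influences cholesterol, cholesterol is a post-treatment mediator, not a confounder. Stratifying on it would bias the estimate; the causal effect is the crude pooled difference.
Pooled: Drug Y 46.5% vs Drug T 67.0%; Drug T is higher overall.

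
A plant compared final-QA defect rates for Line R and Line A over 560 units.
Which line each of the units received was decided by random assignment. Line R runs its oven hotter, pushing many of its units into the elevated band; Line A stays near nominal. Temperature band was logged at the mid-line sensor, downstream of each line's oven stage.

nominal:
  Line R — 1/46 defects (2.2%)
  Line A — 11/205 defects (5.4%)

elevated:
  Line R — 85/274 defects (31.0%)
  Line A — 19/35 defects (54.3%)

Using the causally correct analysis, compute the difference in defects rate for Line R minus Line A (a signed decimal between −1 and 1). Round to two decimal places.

+0.14

The in-process temperature band-specific comparison favours Line R throughout, but the pooled figures favour Line A. The question is whether to condition on in-process temperature band.
In-process temperature band is recorded after the line and is itself shifted by it — it sits on the causal path from line to outcome. Conditioning on a mediator would strip out part of the effect we want; the pooled comparison gives the total causal effect.
The causal difference is the pooled difference: 0.269 − 0.125 = +0.144.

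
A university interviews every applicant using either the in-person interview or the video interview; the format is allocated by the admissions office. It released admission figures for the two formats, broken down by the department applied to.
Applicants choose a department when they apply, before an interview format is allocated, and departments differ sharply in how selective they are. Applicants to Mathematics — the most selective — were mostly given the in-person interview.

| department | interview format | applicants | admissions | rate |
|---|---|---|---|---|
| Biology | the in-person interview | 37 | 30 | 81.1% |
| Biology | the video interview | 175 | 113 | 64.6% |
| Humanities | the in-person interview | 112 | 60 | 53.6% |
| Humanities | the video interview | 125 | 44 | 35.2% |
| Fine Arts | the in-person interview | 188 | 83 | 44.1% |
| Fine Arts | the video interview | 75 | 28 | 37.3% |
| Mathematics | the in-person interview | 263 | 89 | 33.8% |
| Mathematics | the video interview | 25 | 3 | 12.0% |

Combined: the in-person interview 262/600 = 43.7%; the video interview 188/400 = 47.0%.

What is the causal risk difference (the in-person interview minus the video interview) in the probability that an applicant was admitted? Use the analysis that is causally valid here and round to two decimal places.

The department-specific comparison favours the in-person interview throughout, but the pooled figures favour the video interview. The question is whether to condition on department.
Department satisfies the back-door criterion: it is not a descendant of the interview format, and it blocks the spurious path from interview format to outcome. Adjusting for it (i.e., using the within-department rates) gives the causal effect.
Adjusting over the population distribution of department: 0.212·(0.811−0.646) + 0.237·(0.536−0.352) + 0.263·(0.441−0.373) + 0.288·(0.338−0.120) = +0.159.

+0.16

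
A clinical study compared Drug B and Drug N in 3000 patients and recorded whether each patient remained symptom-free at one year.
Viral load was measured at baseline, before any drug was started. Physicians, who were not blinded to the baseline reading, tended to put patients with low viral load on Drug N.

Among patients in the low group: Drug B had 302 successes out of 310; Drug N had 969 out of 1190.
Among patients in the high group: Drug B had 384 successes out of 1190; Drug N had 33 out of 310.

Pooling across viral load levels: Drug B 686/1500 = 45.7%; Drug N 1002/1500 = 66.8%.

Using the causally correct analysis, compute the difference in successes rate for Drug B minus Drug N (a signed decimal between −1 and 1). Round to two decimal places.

Nothing the drug does changes viral load; the imbalance is an allocation artefact. With viral load also predicting the outcome, the pooled figure is confounded, and the within-stratum comparison is the causal one.
Adjusting over the population distribution of viral load: 0.500·(0.974−0.814) + 0.500·(0.323−0.106) = +0.188.

+0.19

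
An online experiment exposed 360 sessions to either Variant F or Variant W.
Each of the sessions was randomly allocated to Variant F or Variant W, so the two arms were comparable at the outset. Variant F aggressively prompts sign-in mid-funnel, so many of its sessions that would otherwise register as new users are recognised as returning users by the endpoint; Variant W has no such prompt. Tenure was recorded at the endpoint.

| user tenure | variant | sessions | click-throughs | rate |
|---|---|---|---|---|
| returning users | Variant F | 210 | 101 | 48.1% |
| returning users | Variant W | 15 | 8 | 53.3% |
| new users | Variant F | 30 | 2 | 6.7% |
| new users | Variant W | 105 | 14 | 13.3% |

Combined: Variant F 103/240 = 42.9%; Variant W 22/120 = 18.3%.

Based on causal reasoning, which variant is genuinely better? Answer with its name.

The user tenure-specific comparison favours Variant W throughout, but the pooled figures favour Variant F. The question is whether to condition on user tenure.
User tenure lies on the pathway variant → user tenure → outcome, so adjusting for it blocks the indirect effect. For the total causal effect of variant, use the unadjusted pooled rates.
Pooled: Variant F 42.9% vs Variant W 18.3%; Variant F is higher overall.

Variant F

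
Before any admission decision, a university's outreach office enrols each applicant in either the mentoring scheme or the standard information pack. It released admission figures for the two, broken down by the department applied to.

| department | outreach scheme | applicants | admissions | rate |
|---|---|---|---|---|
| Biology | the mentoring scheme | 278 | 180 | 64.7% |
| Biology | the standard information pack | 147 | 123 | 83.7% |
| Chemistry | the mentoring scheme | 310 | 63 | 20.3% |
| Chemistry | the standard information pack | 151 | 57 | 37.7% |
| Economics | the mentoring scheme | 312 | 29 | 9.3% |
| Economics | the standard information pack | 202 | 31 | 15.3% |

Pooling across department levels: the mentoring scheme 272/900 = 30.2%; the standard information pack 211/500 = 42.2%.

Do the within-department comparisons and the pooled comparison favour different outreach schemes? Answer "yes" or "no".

Within each department level (Biology 64.7% vs 83.7%; Chemistry 20.3% vs 37.7%; Economics 9.3% vs 15.3%), the standard information pack has the higher rate every time. Pooled: 30.2% vs 42.2% — the standard information pack has the higher rate overall. They agree.

no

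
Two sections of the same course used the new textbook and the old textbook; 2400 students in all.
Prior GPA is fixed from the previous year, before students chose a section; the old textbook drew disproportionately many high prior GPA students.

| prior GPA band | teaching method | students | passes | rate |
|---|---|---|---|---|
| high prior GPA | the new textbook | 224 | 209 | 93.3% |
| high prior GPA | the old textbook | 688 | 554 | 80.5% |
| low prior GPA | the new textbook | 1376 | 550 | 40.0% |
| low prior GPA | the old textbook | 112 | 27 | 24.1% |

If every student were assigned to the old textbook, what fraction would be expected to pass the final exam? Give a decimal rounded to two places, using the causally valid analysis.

0.46

The prior GPA band-specific comparison favours the new textbook throughout, but the pooled figures favour the old textbook. The question is whether to condition on prior GPA band.
Prior GPA band is set before the teaching method has any effect — it is not caused by the teaching method — and it independently drives the outcome. That makes it a confounder, so the causal comparison is within prior GPA band levels.
Standardising the old textbook to the population prior GPA band mix: 0.380·554/688 + 0.620·27/112 = 0.455.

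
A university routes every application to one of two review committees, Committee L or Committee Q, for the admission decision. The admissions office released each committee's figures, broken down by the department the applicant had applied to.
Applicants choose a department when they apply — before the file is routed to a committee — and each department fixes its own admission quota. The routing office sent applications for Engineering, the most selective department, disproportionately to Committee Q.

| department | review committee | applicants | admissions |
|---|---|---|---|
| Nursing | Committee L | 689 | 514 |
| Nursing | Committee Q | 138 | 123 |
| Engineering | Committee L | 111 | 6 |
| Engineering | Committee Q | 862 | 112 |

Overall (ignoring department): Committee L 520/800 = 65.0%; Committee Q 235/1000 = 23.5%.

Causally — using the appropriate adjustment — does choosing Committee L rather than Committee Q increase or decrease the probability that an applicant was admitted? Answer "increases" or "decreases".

The stratified and pooled comparisons disagree (Committee Q wins within each department; Committee L wins overall), so the answer turns on the causal role of department.
Since department is a pre-existing factor (not a product of the review committee) and it affects the outcome on its own, it is a confounder. The stratified rates, not the pooled rate, identify the causal effect.
Within each level — Nursing: 74.6% vs 89.1%; Engineering: 5.4% vs 13.0% — Committee Q is higher every time.

decreases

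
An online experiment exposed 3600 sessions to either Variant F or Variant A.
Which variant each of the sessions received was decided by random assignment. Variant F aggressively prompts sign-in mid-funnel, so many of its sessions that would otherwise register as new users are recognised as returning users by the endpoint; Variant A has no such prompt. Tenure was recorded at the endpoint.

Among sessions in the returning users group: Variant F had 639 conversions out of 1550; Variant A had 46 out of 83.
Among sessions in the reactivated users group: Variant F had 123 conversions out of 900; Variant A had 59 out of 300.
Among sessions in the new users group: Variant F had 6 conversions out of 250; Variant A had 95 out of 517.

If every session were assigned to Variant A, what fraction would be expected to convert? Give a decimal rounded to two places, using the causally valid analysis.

Within every user tenure level Variant A has the higher rate, yet pooled Variant F does — Simpson's reversal.
User tenure lies on the pathway variant → user tenure → outcome, so adjusting for it blocks the indirect effect. For the total causal effect of variant, use the unadjusted pooled rates.
So P(outcome | do(Variant A)) is just the pooled rate for Variant A: 200/900 = 0.222.

0.22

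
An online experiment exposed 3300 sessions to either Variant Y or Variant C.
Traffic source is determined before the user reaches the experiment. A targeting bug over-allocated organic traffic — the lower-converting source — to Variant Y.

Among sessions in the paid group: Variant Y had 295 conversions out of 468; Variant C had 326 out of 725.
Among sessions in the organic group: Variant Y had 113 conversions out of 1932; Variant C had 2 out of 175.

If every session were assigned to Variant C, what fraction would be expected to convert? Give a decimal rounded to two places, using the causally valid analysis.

0.17

The stratified and pooled comparisons disagree (Variant Y wins within each traffic source; Variant C wins overall), so the answer turns on the causal role of traffic source.
Since traffic source is a pre-existing factor (not a product of the variant) and it affects the outcome on its own, it is a confounder. The stratified rates, not the pooled rate, identify the causal effect.
Standardising Variant C to the population traffic source mix: 0.362·326/725 + 0.638·2/175 = 0.170.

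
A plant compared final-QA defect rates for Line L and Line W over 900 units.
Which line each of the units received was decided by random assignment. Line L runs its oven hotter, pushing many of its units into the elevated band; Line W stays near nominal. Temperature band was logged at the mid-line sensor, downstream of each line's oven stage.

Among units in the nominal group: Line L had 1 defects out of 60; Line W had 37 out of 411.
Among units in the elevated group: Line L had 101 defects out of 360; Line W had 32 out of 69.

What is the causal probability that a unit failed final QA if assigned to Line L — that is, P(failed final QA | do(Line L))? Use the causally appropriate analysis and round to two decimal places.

Within every in-process temperature band level Line L has the lower rate, yet pooled Line W does — Simpson's reversal.
The distribution of in-process temperature band is itself part of what the line does — it is an intermediate outcome. Holding it fixed would remove that part of the effect; the total effect is the pooled difference.
So P(outcome | do(Line L)) is just the pooled rate for Line L: 102/420 = 0.243.

0.24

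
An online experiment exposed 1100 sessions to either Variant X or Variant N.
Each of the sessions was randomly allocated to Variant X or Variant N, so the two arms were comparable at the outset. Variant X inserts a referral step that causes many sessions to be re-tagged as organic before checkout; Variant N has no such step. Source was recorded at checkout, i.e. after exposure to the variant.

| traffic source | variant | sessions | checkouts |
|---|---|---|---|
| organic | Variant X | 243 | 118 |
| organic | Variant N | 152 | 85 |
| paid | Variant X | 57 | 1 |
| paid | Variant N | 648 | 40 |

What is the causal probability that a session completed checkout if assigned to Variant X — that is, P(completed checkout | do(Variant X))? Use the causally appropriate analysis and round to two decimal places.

Within every traffic source level Variant N has the higher rate, yet pooled Variant X does — Simpson's reversal.
Traffic source is downstream of the variant. One should not condition on a consequence of treatment, so the overall rates are the right comparison.
So P(outcome | do(Variant X)) is just the pooled rate for Variant X: 119/300 = 0.397.

0.40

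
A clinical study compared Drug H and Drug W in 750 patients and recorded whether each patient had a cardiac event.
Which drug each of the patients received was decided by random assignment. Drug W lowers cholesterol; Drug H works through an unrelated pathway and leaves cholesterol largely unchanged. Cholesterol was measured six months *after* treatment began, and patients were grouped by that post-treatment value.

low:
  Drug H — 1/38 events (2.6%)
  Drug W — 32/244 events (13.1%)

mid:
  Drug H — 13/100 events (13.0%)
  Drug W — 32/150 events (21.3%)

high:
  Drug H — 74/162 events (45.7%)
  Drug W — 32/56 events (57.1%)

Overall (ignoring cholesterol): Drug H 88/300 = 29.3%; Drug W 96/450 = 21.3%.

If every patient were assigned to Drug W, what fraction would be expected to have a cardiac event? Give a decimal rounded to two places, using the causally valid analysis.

Cholesterol lies on the pathway drug → cholesterol → outcome, so adjusting for it blocks the indirect effect. For the total causal effect of drug, use the unadjusted pooled rates.
So P(outcome | do(Drug W)) is just the pooled rate for Drug W: 96/450 = 0.213.

0.21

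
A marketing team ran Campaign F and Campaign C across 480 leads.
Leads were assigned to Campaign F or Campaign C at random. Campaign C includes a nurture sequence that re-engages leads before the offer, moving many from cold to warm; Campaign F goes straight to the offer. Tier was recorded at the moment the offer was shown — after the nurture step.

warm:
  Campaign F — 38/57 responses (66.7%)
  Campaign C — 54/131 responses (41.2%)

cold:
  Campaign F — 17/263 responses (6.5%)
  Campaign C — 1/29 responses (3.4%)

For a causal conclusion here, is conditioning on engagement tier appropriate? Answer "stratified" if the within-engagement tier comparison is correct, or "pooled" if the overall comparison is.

pooled

Stratifying would compare campaigns among leads the campaigns themselves sorted into engagement tier groups — a form of selection on an intermediate. The unconditioned pooled rates give the total causal effect.
Pooled: Campaign F 17.2% vs Campaign C 34.4%; Campaign C is higher overall.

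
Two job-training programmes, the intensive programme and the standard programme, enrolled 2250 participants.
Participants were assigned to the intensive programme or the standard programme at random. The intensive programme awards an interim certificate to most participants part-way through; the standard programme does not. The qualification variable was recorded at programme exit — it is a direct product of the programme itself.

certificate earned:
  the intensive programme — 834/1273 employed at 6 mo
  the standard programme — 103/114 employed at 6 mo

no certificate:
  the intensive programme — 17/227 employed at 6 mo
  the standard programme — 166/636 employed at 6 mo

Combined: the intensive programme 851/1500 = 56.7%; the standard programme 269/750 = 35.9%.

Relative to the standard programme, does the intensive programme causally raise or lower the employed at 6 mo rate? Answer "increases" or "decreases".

The stratified and pooled comparisons disagree (the standard programme wins within each qualification attained during the programme; the intensive programme wins overall), so the answer turns on the causal role of qualification attained during the programme.
The distribution of qualification attained during the programme is itself part of what the programme does — it is an intermediate outcome. Holding it fixed would remove that part of the effect; the total effect is the pooled difference.
Pooled: the intensive programme 56.7% vs the standard programme 35.9%; the intensive programme is higher overall.

increases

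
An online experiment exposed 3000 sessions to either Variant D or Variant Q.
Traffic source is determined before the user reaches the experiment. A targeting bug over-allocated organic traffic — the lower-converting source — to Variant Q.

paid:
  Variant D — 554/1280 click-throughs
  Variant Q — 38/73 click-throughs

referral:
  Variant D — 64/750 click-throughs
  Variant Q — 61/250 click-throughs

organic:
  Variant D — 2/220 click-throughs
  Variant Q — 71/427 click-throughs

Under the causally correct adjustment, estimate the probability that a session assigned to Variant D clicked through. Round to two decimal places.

Since traffic source is a pre-existing factor (not a product of the variant) and it affects the outcome on its own, it is a confounder. The stratified rates, not the pooled rate, identify the causal effect.
Standardising Variant D to the population traffic source mix: 0.451·554/1280 + 0.333·64/750 + 0.216·2/220 = 0.226.

0.23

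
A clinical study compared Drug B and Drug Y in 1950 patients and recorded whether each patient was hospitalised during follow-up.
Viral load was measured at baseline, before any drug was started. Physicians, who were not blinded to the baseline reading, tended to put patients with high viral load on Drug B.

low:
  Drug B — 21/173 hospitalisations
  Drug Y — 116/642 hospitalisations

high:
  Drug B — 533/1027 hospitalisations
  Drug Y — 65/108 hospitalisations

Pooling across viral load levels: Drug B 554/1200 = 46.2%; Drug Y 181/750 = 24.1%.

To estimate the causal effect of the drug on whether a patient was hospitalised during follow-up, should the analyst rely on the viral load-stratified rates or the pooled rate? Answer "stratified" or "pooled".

stratified

The imbalance in viral load arose from how patients were allocated, not from anything the drug did; and viral load independently affects the outcome. The pooled gap is confounded — condition on viral load.
Within each level — low: 12.1% vs 18.1%; high: 51.9% vs 60.2% — Drug B is lower every time.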